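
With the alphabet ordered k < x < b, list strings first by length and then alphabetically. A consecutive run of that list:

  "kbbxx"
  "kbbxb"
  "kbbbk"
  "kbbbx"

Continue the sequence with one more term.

The successor of kbbbx increments the rightmost position that isn't already b and resets every position after it to k.

kbbbb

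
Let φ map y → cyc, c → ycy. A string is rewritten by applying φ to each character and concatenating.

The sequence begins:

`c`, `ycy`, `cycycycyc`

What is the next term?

Apply φ to cycycycyc symbol by symbol: c→ycy, y→cyc, c→ycy, y→cyc, c→ycy, y→cyc, c→ycy, y→cyc, c→ycy; joined: ycy cyc ycy cyc ycy cyc ycy cyc ycy.

ycycycycycycycycycycycycycy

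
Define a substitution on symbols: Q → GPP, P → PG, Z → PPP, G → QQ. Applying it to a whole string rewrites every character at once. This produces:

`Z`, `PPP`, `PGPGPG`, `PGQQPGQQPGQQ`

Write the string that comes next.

PGQQGPPGPPPGQQGPPGPPPGQQGPPGPP

Rewriting each symbol of PGQQPGQQPGQQ: P→PG, G→QQ, Q→GPP, Q→GPP, P→PG, G→QQ, Q→GPP, Q→GPP, P→PG, G→QQ, Q→GPP, Q→GPP, which concatenates to PG QQ GPP GPP PG QQ GPP GPP PG QQ GPP GPP.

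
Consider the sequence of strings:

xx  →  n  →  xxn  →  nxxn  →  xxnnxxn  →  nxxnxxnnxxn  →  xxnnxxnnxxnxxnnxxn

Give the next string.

This is a Fibonacci-style word recurrence s(k) = s(k−2)·s(k−1): e.g. xx·n = xxn.
Continuing: nxxnxxnnxxn · xxnnxxnnxxnxxnnxxn gives term 8.

nxxnxxnnxxnxxnnxxnnxxnxxnnxxn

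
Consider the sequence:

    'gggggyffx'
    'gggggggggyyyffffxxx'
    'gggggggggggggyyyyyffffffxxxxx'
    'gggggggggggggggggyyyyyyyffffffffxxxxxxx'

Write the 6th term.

gggggggggggggggggggggggggyyyyyyyyyyyffffffffffffxxxxxxxxxxx

The n-th term is 4n+1 g's then 2n-1 y's then 2n f's then 2n-1 x's (n = 1, 2, …).
At n = 6 the blocks have lengths 25, 11, 12, 11.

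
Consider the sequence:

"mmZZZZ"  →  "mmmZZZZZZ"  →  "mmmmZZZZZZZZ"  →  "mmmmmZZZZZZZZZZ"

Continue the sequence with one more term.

Each string has the form m^{n} Z^{2n}, where the shown terms are n = 2, 3, 4, 5.
Setting n = 6 gives 6, 12 characters in each block.

mmmmmmZZZZZZZZZZZZ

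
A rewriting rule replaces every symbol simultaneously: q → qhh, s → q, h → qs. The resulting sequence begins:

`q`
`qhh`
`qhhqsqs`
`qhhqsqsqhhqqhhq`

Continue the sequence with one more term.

qhhqsqsqhhqqhhqqhhqsqsqhhqhhqsqsqhh

Replace each of the 15 characters of qhhqsqsqhhqqhhq in place — qhh qs qs qhh q qhh q qhh qs qs qhh qhh qs qs qhh — and concatenate.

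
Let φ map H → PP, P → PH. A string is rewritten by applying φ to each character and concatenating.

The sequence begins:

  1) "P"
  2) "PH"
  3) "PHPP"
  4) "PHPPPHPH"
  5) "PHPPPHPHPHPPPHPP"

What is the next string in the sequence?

PHPPPHPHPHPPPHPPPHPPPHPHPHPPPHPH

φ(PHPPPHPHPHPPPHPP) expands symbol-by-symbol to PH PP PH PH PH PP PH PP PH PP PH PH PH PP PH PH; joining the 16 pieces gives the next term.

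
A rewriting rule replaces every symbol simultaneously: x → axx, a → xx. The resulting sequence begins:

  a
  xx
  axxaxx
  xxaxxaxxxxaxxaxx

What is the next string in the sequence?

φ(xxaxxaxxxxaxxaxx) expands symbol-by-symbol to axx axx xx axx axx xx axx axx axx axx xx axx axx xx axx axx; joining the 16 pieces gives the next term.

axxaxxxxaxxaxxxxaxxaxxaxxaxxxxaxxaxxxxaxxaxx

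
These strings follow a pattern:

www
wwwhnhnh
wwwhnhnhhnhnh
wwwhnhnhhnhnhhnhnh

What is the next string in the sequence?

wwwhnhnhhnhnhhnhnhhnhnh

The strings grow by a fixed suffix hnhnh each time.
So the next term is wwwhnhnhhnhnhhnhnh·hnhnh.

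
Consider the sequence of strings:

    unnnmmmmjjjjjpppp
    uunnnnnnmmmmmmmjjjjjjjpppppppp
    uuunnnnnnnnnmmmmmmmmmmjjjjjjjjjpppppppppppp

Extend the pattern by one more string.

uuuunnnnnnnnnnnnmmmmmmmmmmmmmjjjjjjjjjjjpppppppppppppppp

Term n consists of n u's, followed by 3n n's, followed by 3n+1 m's, followed by 2n+3 j's, followed by 4n p's (n = 1, 2, …).
Setting n = 4 gives 4, 12, 13, 11, 16 characters in each block.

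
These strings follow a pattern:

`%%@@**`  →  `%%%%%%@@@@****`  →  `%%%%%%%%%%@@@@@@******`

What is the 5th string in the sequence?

Term n consists of 4n-2 %'s, followed by 2n @'s, followed by 2n *'s (n = 1, 2, …).
At n = 5 the blocks have lengths 18, 10, 10.

%%%%%%%%%%%%%%%%%%@@@@@@@@@@**********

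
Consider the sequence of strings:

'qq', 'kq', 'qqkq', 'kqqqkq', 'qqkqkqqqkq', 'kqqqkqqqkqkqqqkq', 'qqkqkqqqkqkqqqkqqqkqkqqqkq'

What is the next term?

From term 3 onward, concatenate the second-to-last term with the last: qq·kq = qqkq, kq·qqkq = kqqqkq, …
Continuing: kqqqkqqqkqkqqqkq · qqkqkqqqkqkqqqkqqqkqkqqqkq gives term 8.

kqqqkqqqkqkqqqkqqqkqkqqqkqkqqqkqqqkqkqqqkq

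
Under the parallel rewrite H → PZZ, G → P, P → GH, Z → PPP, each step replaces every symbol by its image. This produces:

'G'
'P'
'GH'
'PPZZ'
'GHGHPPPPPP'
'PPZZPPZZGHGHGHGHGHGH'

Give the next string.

GHGHPPPPPPGHGHPPPPPPPPZZPPZZPPZZPPZZPPZZPPZZ

Applying the rule to each of the 20 symbols of PPZZPPZZGHGHGHGHGHGH gives the pieces GH GH PPP PPP GH GH PPP PPP P PZZ P PZZ P PZZ P PZZ P PZZ P PZZ, which concatenate to the answer.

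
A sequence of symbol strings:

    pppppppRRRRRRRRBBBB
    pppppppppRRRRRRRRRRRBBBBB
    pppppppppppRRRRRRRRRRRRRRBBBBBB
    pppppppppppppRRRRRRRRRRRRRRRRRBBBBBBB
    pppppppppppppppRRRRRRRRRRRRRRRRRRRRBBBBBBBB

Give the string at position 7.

pppppppppppppppppppRRRRRRRRRRRRRRRRRRRRRRRRRRBBBBBBBBBB

Each string has the form p^{2n+1} R^{3n-1} B^{n+1}, where the shown terms are n = 3, 4, 5, 6, 7.
Setting n = 9 gives 19, 26, 10 characters in each block.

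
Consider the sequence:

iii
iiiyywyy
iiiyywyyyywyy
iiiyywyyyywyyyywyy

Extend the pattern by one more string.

Each term is the previous one with yywyy appended.
Applying this once more to iiiyywyyyywyyyywyy:

iiiyywyyyywyyyywyyyywyy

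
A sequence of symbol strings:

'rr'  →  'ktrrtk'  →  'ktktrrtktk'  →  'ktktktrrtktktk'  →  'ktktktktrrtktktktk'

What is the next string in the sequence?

Every step adds kt to the front and tk to the end of the previous string.
So the next term is kt·ktktktktrrtktktktk·tk.

ktktktktktrrtktktktktk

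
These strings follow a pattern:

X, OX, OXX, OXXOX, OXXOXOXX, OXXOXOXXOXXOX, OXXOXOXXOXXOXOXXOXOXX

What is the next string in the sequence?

OXXOXOXXOXXOXOXXOXOXXOXXOXOXXOXXOX

This is a Fibonacci-style word recurrence s(k) = s(k−1)·s(k−2): e.g. OX·X = OXX.
The next term joins OXXOXOXXOXXOXOXXOXOXX and OXXOXOXXOXXOX.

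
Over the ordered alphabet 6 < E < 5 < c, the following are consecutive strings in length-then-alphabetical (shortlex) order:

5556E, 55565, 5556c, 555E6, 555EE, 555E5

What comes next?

555Ec

Find the rightmost character of 555E5 below c, bump it to the next letter, and reset everything to its right to 6.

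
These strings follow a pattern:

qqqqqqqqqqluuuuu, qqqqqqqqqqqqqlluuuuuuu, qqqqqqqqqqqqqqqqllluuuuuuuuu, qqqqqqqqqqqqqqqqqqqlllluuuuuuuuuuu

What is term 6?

qqqqqqqqqqqqqqqqqqqqqqqqqlllllluuuuuuuuuuuuuuu

The n-th term is 3n+1 q's then n-2 l's then 2n-1 u's, where the shown terms are n = 3, 4, 5, 6.
For term 6, n = 8, so the run lengths are 25, 6, 15.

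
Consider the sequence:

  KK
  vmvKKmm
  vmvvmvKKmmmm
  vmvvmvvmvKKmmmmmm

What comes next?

vmvvmvvmvvmvKKmmmmmmmm

Each term wraps the previous one in vmv on the left and mm on the right.
So the next term is vmv·vmvvmvvmvKKmmmmmm·mm.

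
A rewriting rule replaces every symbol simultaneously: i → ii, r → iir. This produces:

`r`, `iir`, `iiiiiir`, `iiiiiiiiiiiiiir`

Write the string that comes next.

Applying the rule to each of the 15 symbols of iiiiiiiiiiiiiir gives the pieces ii ii ii ii ii ii ii ii ii ii ii ii ii ii iir, which concatenate to the answer.

iiiiiiiiiiiiiiiiiiiiiiiiiiiiiir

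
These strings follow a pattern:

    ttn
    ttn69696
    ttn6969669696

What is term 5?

Each term is the previous one with 69696 appended.
From ttn6969669696, 2 further steps: ttn6969669696 → ttn696966969669696 → (answer).

ttn69696696966969669696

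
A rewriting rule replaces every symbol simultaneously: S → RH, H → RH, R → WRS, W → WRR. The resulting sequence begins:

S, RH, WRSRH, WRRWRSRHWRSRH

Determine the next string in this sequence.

WRRWRSWRSWRRWRSRHWRSRHWRRWRSRHWRSRH

Replace each of the 13 characters of WRRWRSRHWRSRH in place — WRR WRS WRS WRR WRS RH WRS RH WRR WRS RH WRS RH — and concatenate.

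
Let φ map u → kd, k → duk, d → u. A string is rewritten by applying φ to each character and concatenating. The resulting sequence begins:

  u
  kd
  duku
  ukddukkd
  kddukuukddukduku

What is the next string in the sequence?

Applying the rule to each of the 16 symbols of kddukuukddukduku gives the pieces duk u u kd duk kd kd duk u u kd duk u kd duk kd, which concatenate to the answer.

dukuukddukkdkddukuukddukukddukkd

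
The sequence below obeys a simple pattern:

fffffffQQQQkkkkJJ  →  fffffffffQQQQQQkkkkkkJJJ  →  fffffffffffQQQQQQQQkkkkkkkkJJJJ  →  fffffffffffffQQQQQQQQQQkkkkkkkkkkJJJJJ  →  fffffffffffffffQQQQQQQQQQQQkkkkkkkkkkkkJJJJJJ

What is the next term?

Term n consists of 2n+3 f's, followed by 2n Q's, followed by 2n k's, followed by n J's, where the shown terms are n = 2, 3, 4, 5, 6.
For the next term, n = 7, so the run lengths are 17, 14, 14, 7.

fffffffffffffffffQQQQQQQQQQQQQQkkkkkkkkkkkkkkJJJJJJJ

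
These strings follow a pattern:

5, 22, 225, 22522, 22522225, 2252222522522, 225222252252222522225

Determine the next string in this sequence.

From term 3 onward, concatenate the last term with the second-to-last: 22·5 = 225, 225·22 = 22522, …
So term 8 is 225222252252222522225·2252222522522.

2252222522522225222252252222522522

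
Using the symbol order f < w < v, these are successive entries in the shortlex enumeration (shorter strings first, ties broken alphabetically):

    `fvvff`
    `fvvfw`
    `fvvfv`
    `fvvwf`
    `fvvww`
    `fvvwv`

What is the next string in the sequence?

fvvvf

The successor of fvvwv increments the rightmost position that isn't already v and resets every position after it to f.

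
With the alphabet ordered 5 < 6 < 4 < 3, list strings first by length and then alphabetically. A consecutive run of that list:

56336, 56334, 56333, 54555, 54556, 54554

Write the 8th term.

54565

Stepping forward 2 times from 54554: 54554 → 54553, then the target.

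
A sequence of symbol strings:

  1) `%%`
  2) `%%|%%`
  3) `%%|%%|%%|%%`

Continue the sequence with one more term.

Every step duplicates the string with '|' between the halves.
Doubling %%|%%|%%|%% with '|' between the halves:

%%|%%|%%|%%|%%|%%|%%|%%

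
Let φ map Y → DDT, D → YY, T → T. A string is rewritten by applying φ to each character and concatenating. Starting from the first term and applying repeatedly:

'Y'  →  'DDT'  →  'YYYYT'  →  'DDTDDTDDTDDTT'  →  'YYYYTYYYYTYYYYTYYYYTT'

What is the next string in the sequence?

DDTDDTDDTDDTTDDTDDTDDTDDTTDDTDDTDDTDDTTDDTDDTDDTDDTTT

Applying the rule to each of the 21 symbols of YYYYTYYYYTYYYYTYYYYTT gives the pieces DDT DDT DDT DDT T DDT DDT DDT DDT T DDT DDT DDT DDT T DDT DDT DDT DDT T T, which concatenate to the answer.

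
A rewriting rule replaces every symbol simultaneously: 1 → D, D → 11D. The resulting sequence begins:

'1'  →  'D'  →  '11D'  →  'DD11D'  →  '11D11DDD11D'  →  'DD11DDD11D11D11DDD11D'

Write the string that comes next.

11D11DDD11D11D11DDD11DDD11DDD11D11D11DDD11D

φ(DD11DDD11D11D11DDD11D) expands symbol-by-symbol to 11D 11D D D 11D 11D 11D D D 11D D D 11D D D 11D 11D 11D D D 11D; joining the 21 pieces gives the next term.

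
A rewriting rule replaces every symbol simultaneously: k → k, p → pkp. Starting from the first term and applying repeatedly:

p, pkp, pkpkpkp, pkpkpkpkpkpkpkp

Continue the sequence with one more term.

pkpkpkpkpkpkpkpkpkpkpkpkpkpkpkp

φ(pkpkpkpkpkpkpkp) expands symbol-by-symbol to pkp k pkp k pkp k pkp k pkp k pkp k pkp k pkp; joining the 15 pieces gives the next term.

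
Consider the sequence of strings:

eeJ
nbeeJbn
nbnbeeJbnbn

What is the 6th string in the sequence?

nbnbnbnbnbeeJbnbnbnbnbn

s(k+1) = nb·s(k)·bn, so each term gains nb as a prefix and bn as a suffix.
From nbnbeeJbnbn, 3 further steps: nbnbeeJbnbn → nbnbnbeeJbnbnbn → nbnbnbnbeeJbnbnbnbn → (answer).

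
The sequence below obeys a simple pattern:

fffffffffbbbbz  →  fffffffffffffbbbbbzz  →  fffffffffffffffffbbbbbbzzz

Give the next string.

Reading off run lengths: f runs 9, 13, 17; b runs 4, 5, 6; z runs 1, 2, 3 — each is linear in n, where the shown terms are n = 2, 3, 4.
For the next term, n = 5, so the run lengths are 21, 7, 4.

fffffffffffffffffffffbbbbbbbzzzz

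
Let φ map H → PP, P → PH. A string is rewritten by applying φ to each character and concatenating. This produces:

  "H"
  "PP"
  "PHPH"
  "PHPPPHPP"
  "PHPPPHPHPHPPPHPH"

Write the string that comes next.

PHPPPHPHPHPPPHPPPHPPPHPHPHPPPHPP

Applying the rule to each of the 16 symbols of PHPPPHPHPHPPPHPH gives the pieces PH PP PH PH PH PP PH PP PH PP PH PH PH PP PH PP, which concatenate to the answer.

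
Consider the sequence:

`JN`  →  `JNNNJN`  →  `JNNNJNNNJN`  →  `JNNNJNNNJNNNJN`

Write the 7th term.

Each term is the previous one with NNJN appended.
From JNNNJNNNJNNNJN, 3 further steps: JNNNJNNNJNNNJN → JNNNJNNNJNNNJNNNJN → JNNNJNNNJNNNJNNNJNNNJN → (answer).

JNNNJNNNJNNNJNNNJNNNJNNNJN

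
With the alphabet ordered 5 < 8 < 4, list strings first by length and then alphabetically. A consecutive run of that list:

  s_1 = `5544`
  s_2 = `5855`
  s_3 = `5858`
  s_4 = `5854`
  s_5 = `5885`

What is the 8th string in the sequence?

5845

Stepping forward 3 times from 5885: 5885 → 5888 → 5884, then the target.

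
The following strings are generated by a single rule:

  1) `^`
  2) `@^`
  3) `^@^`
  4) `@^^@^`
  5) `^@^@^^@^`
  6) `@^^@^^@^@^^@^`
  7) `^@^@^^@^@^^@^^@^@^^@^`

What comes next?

@^^@^^@^@^^@^^@^@^^@^@^^@^^@^@^^@^

From term 3 onward, concatenate the second-to-last term with the last: ^·@^ = ^@^, @^·^@^ = @^^@^, …
So term 8 is @^^@^^@^@^^@^·^@^@^^@^@^^@^^@^@^^@^.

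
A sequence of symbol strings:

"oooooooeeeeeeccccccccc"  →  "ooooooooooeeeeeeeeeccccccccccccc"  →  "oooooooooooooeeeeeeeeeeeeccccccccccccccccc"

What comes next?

Each string has the form o^{3n+1} e^{3n} c^{4n+1}, where the shown terms are n = 2, 3, 4.
At n = 5 the blocks have lengths 16, 15, 21.

ooooooooooooooooeeeeeeeeeeeeeeeccccccccccccccccccccc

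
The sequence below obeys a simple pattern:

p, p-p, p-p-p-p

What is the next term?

s(k+1) = s(k)·-·s(k) — each term doubles the last with '-' between the halves.
Doubling p-p-p-p with '-' between the halves:

p-p-p-p-p-p-p-p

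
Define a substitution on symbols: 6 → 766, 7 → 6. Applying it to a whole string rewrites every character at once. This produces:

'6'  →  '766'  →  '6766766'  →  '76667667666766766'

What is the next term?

φ(76667667666766766) expands symbol-by-symbol to 6 766 766 766 6 766 766 6 766 766 766 6 766 766 6 766 766; joining the 17 pieces gives the next term.

67667667666766766676676676667667666766766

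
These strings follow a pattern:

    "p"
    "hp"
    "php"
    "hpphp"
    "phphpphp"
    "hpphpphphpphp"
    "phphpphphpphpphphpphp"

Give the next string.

hpphpphphpphpphphpphphpphpphphpphp

This is a Fibonacci-style word recurrence s(k) = s(k−2)·s(k−1): e.g. p·hp = php.
Continuing: hpphpphphpphp · phphpphphpphpphphpphp gives term 8.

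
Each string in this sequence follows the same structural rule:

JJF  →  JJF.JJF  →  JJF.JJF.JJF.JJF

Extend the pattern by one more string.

JJF.JJF.JJF.JJF.JJF.JJF.JJF.JJF

s(k+1) = s(k)·.·s(k) — each term doubles the last with '.' between the halves.
One more doubling of JJF.JJF.JJF.JJF gives the answer.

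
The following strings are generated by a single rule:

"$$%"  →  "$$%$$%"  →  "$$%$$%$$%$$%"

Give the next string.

$$%$$%$$%$$%$$%$$%$$%$$%

s(k+1) = s(k)·s(k) — each term doubles the last.
So the next term is two copies of $$%$$%$$%$$%.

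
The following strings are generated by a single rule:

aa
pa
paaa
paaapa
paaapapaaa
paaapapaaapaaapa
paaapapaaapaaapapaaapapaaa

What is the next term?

From term 3 onward, concatenate the last term with the second-to-last: pa·aa = paaa, paaa·pa = paaapa, …
The next term joins paaapapaaapaaapapaaapapaaa and paaapapaaapaaapa.

paaapapaaapaaapapaaapapaaapaaapapaaapaaapa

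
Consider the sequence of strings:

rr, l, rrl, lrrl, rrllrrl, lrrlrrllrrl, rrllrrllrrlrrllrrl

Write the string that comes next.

Each term (from the third on) is the two preceding terms concatenated in order: term 3 = rr·l = rrl.
The next term joins lrrlrrllrrl and rrllrrllrrlrrllrrl.

lrrlrrllrrlrrllrrllrrlrrllrrl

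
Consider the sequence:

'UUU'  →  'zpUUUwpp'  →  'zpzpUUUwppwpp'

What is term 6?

s(k+1) = zp·s(k)·wpp, so each term gains zp as a prefix and wpp as a suffix.
From zpzpUUUwppwpp, 3 further steps: zpzpUUUwppwpp → zpzpzpUUUwppwppwpp → zpzpzpzpUUUwppwppwppwpp → (answer).

zpzpzpzpzpUUUwppwppwppwppwpp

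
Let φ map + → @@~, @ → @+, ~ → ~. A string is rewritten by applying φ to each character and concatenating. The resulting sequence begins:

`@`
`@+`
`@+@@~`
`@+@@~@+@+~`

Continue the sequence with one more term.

@+@@~@+@+~@+@@~@+@@~~

Rewriting each symbol of @+@@~@+@+~: @→@+, +→@@~, @→@+, @→@+, ~→~, @→@+, +→@@~, @→@+, +→@@~, ~→~, which concatenates to @+ @@~ @+ @+ ~ @+ @@~ @+ @@~ ~.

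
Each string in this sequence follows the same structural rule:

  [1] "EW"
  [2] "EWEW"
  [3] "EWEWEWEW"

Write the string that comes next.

s(k+1) = s(k)·s(k) — each term doubles the last.
Doubling EWEWEWEW:

EWEWEWEWEWEWEWEW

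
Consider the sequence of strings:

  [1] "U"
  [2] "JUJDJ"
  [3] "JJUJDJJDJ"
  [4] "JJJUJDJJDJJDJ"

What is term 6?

Each term wraps the previous one in J on the left and JDJ on the right.
From JJJUJDJJDJJDJ, 2 further steps: JJJUJDJJDJJDJ → JJJJUJDJJDJJDJJDJ → (answer).

JJJJJUJDJJDJJDJJDJJDJ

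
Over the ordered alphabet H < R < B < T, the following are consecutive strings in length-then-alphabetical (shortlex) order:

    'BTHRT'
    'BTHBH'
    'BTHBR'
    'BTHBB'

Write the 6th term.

Advancing 2 positions from BTHBB through BTHBB → BTHBT reaches term 6.

BTHTH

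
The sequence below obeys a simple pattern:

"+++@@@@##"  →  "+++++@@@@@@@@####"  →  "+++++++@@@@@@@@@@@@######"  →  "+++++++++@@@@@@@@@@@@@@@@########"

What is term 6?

+++++++++++++@@@@@@@@@@@@@@@@@@@@@@@@############

Term n consists of 2n+1 +'s, followed by 4n @'s, followed by 2n #'s (n = 1, 2, …).
For term 6, n = 6, so the run lengths are 13, 24, 12.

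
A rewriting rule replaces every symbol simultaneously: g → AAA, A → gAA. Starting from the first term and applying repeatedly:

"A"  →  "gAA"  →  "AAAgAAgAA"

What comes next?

gAAgAAgAAAAAgAAgAAAAAgAAgAA

Expanding AAAgAAgAA: A→gAA, A→gAA, A→gAA, g→AAA, A→gAA, A→gAA, g→AAA, A→gAA, A→gAA. Concatenated: gAA gAA gAA AAA gAA gAA AAA gAA gAA.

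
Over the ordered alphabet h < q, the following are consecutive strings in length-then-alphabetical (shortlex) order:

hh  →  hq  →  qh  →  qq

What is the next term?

hhh

qq is the last string of length 2, so the next is the first of length 3: h repeated 3 times.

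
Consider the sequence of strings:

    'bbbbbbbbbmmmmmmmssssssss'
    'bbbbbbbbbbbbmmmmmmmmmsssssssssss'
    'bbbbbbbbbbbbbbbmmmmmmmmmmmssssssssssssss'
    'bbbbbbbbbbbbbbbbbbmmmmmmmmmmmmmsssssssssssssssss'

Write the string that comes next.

Reading off run lengths: b runs 9, 12, 15, 18; m runs 7, 9, 11, 13; s runs 8, 11, 14, 17 — each is linear in n, where the shown terms are n = 2, 3, 4, 5.
At n = 6 the blocks have lengths 21, 15, 20.

bbbbbbbbbbbbbbbbbbbbbmmmmmmmmmmmmmmmssssssssssssssssssss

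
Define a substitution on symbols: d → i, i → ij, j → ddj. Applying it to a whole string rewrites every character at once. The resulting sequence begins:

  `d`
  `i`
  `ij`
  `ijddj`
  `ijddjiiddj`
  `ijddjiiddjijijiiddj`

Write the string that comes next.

ijddjiiddjijijiiddjijddjijddjijijiiddj

Applying the rule to each of the 19 symbols of ijddjiiddjijijiiddj gives the pieces ij ddj i i ddj ij ij i i ddj ij ddj ij ddj ij ij i i ddj, which concatenate to the answer.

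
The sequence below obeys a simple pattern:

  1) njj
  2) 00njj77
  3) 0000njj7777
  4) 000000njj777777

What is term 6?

Each term wraps the previous one in 00 on the left and 77 on the right.
From 000000njj777777, 2 further steps: 000000njj777777 → 00000000njj77777777 → (answer).

0000000000njj7777777777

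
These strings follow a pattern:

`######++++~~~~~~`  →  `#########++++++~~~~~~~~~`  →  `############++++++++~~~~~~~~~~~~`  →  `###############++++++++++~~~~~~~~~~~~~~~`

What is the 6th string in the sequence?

Reading off run lengths: # runs 6, 9, 12, 15; + runs 4, 6, 8, 10; ~ runs 6, 9, 12, 15 — each is linear in n, where the shown terms are n = 2, 3, 4, 5.
At n = 7 the blocks have lengths 21, 14, 21.

#####################++++++++++++++~~~~~~~~~~~~~~~~~~~~~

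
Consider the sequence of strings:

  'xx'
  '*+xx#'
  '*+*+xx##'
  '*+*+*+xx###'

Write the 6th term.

*+*+*+*+*+xx#####

s(k+1) = *+·s(k)·#, so each term gains *+ as a prefix and # as a suffix.
From *+*+*+xx###, 2 further steps: *+*+*+xx### → *+*+*+*+xx#### → (answer).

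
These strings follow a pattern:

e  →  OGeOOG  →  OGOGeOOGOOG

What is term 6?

Each term wraps the previous one in OG on the left and OOG on the right.
From OGOGeOOGOOG, 3 further steps: OGOGeOOGOOG → OGOGOGeOOGOOGOOG → OGOGOGOGeOOGOOGOOGOOG → (answer).

OGOGOGOGOGeOOGOOGOOGOOGOOG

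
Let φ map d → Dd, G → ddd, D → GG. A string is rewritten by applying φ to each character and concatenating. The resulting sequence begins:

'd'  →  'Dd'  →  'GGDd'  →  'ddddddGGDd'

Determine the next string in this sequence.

DdDdDdDdDdDdddddddGGDd

Apply φ to ddddddGGDd symbol by symbol: d→Dd, d→Dd, d→Dd, d→Dd, d→Dd, d→Dd, G→ddd, G→ddd, D→GG, d→Dd; joined: Dd Dd Dd Dd Dd Dd ddd ddd GG Dd.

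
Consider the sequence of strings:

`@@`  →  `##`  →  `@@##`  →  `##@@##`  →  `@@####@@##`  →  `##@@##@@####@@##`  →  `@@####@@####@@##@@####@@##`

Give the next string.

This is a Fibonacci-style word recurrence s(k) = s(k−2)·s(k−1): e.g. @@·## = @@##.
The next term joins ##@@##@@####@@## and @@####@@####@@##@@####@@##.

##@@##@@####@@##@@####@@####@@##@@####@@##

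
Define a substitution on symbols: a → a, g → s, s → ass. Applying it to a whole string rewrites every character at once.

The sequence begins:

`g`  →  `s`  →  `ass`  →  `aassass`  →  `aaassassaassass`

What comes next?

aaaassassaassassaaassassaassass

φ(aaassassaassass) expands symbol-by-symbol to a a a ass ass a ass ass a a ass ass a ass ass; joining the 15 pieces gives the next term.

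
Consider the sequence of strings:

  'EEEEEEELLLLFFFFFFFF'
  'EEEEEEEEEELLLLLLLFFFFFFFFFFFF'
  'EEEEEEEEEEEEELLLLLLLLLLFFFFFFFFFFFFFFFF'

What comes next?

EEEEEEEEEEEEEEEELLLLLLLLLLLLLFFFFFFFFFFFFFFFFFFFF

Each string has the form E^{3n+1} L^{3n-2} F^{4n}, where the shown terms are n = 2, 3, 4.
At n = 5 the blocks have lengths 16, 13, 20.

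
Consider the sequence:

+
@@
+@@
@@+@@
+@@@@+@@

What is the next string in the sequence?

From term 3 onward, concatenate the second-to-last term with the last: +·@@ = +@@, @@·+@@ = @@+@@, …
So term 6 is @@+@@·+@@@@+@@.

@@+@@+@@@@+@@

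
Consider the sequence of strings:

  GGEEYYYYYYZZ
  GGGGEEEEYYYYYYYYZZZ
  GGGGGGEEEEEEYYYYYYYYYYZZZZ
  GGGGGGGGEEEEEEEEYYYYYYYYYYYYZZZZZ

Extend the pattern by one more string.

Term n consists of 2n-2 G's, followed by 2n-2 E's, followed by 2n+2 Y's, followed by n Z's, where the shown terms are n = 2, 3, 4, 5.
At n = 6 the blocks have lengths 10, 10, 14, 6.

GGGGGGGGGGEEEEEEEEEEYYYYYYYYYYYYYYZZZZZZ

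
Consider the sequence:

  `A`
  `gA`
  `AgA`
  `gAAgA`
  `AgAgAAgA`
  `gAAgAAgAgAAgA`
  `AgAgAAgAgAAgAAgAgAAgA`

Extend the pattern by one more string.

gAAgAAgAgAAgAAgAgAAgAgAAgAAgAgAAgA

Each term (from the third on) is the two preceding terms concatenated in order: term 3 = A·gA = AgA.
Continuing: gAAgAAgAgAAgA · AgAgAAgAgAAgAAgAgAAgA gives term 8.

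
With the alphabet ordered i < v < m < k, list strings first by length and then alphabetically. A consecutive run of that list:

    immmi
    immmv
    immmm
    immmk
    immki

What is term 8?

Stepping forward 3 times from immki: immki → immkv → immkm, then the target.

immkk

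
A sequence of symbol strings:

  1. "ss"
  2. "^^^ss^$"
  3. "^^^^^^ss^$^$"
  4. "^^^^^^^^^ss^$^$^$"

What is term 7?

Every step adds ^^^ to the front and ^$ to the end of the previous string.
From ^^^^^^^^^ss^$^$^$, 3 further steps: ^^^^^^^^^ss^$^$^$ → ^^^^^^^^^^^^ss^$^$^$^$ → ^^^^^^^^^^^^^^^ss^$^$^$^$^$ → (answer).

^^^^^^^^^^^^^^^^^^ss^$^$^$^$^$^$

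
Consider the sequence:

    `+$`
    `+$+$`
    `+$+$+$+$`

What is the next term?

Every step duplicates the string.
Doubling +$+$+$+$:

+$+$+$+$+$+$+$+$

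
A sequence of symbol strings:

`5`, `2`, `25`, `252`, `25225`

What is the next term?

This is a Fibonacci-style word recurrence s(k) = s(k−1)·s(k−2): e.g. 2·5 = 25.
So term 6 is 25225·252.

25225252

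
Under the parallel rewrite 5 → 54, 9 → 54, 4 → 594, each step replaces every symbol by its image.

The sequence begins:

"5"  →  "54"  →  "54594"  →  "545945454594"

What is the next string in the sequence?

Rewriting each symbol of 545945454594: 5→54, 4→594, 5→54, 9→54, 4→594, 5→54, 4→594, 5→54, 4→594, 5→54, 9→54, 4→594, which concatenates to 54 594 54 54 594 54 594 54 594 54 54 594.

54594545459454594545945454594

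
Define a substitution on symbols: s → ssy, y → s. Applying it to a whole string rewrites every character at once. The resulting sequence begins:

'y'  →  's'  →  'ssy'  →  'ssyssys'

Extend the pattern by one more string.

Expanding ssyssys: s→ssy, s→ssy, y→s, s→ssy, s→ssy, y→s, s→ssy. Concatenated: ssy ssy s ssy ssy s ssy.

ssyssysssyssysssy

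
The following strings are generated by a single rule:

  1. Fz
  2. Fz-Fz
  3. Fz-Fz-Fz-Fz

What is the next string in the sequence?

Fz-Fz-Fz-Fz-Fz-Fz-Fz-Fz

s(k+1) = s(k)·-·s(k) — each term doubles the last with '-' between the halves.
So the next term is two copies of Fz-Fz-Fz-Fz with '-' between the halves.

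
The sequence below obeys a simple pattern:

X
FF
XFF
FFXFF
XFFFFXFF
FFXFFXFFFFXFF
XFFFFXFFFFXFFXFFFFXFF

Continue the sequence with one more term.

FFXFFXFFFFXFFXFFFFXFFFFXFFXFFFFXFF

This is a Fibonacci-style word recurrence s(k) = s(k−2)·s(k−1): e.g. X·FF = XFF.
So term 8 is FFXFFXFFFFXFF·XFFFFXFFFFXFFXFFFFXFF.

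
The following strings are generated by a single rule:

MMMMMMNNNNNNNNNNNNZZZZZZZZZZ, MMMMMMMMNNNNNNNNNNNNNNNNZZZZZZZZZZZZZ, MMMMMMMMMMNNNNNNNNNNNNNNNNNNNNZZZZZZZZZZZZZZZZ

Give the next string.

MMMMMMMMMMMMNNNNNNNNNNNNNNNNNNNNNNNNZZZZZZZZZZZZZZZZZZZ

The n-th term is 2n M's then 4n N's then 3n+1 Z's, where the shown terms are n = 3, 4, 5.
At n = 6 the blocks have lengths 12, 24, 19.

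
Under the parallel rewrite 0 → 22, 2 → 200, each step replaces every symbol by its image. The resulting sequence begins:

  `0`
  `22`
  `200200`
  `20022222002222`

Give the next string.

20022222002002002002002222200200200200

Replace each of the 14 characters of 20022222002222 in place — 200 22 22 200 200 200 200 200 22 22 200 200 200 200 — and concatenate.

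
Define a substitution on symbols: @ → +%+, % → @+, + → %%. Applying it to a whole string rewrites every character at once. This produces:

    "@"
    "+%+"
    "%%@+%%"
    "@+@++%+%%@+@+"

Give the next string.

+%+%%+%+%%%%@+%%@+@++%+%%+%+%%

φ(@+@++%+%%@+@+) expands symbol-by-symbol to +%+ %% +%+ %% %% @+ %% @+ @+ +%+ %% +%+ %%; joining the 13 pieces gives the next term.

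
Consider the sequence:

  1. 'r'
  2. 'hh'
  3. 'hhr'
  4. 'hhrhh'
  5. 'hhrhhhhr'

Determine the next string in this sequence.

Each term (from the third on) is the previous term followed by the one before it: term 3 = hh·r = hhr.
The next term joins hhrhhhhr and hhrhh.

hhrhhhhrhhrhh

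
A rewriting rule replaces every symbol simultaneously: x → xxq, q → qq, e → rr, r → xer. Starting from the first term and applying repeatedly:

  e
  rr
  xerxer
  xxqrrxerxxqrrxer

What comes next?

Applying the rule to each of the 16 symbols of xxqrrxerxxqrrxer gives the pieces xxq xxq qq xer xer xxq rr xer xxq xxq qq xer xer xxq rr xer, which concatenate to the answer.

xxqxxqqqxerxerxxqrrxerxxqxxqqqxerxerxxqrrxer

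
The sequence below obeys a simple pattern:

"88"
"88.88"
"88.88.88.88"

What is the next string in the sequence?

Each string is two copies of the previous one joined by '.'.
One more doubling of 88.88.88.88 gives the answer.

88.88.88.88.88.88.88.88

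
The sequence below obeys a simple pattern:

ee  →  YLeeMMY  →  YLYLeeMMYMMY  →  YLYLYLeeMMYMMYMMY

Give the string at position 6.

s(k+1) = YL·s(k)·MMY, so each term gains YL as a prefix and MMY as a suffix.
From YLYLYLeeMMYMMYMMY, 2 further steps: YLYLYLeeMMYMMYMMY → YLYLYLYLeeMMYMMYMMYMMY → (answer).

YLYLYLYLYLeeMMYMMYMMYMMYMMY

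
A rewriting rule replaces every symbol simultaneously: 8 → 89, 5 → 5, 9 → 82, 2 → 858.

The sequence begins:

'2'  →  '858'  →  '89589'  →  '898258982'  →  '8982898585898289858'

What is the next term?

Rewriting the 19 symbols of 8982898585898289858 one by one yields 89 82 89 858 89 82 89 5 89 5 89 82 89 858 89 82 89 5 89; concatenated:

8982898588982895895898289858898289589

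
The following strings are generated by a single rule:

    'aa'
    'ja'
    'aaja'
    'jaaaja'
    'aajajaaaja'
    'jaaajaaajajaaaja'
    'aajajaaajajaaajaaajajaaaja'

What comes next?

jaaajaaajajaaajaaajajaaajajaaajaaajajaaaja

From term 3 onward, concatenate the second-to-last term with the last: aa·ja = aaja, ja·aaja = jaaaja, …
The next term joins jaaajaaajajaaaja and aajajaaajajaaajaaajajaaaja.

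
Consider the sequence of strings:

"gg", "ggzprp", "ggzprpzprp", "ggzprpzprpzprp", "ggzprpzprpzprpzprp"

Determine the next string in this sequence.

ggzprpzprpzprpzprpzprp

The strings grow by a fixed suffix zprp each time.
So the next term is ggzprpzprpzprpzprp·zprp.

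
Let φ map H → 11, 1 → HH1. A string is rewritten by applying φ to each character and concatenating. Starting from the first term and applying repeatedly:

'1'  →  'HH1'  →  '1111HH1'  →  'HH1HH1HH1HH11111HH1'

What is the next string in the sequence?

Rewriting the 19 symbols of HH1HH1HH1HH11111HH1 one by one yields 11 11 HH1 11 11 HH1 11 11 HH1 11 11 HH1 HH1 HH1 HH1 HH1 11 11 HH1; concatenated:

1111HH11111HH11111HH11111HH1HH1HH1HH1HH11111HH1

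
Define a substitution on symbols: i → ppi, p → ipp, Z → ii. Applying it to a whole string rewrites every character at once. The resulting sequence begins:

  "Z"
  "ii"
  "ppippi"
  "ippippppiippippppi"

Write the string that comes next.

ppiippippppiippippippippppippiippippppiippippippippppi

Replace each of the 18 characters of ippippppiippippppi in place — ppi ipp ipp ppi ipp ipp ipp ipp ppi ppi ipp ipp ppi ipp ipp ipp ipp ppi — and concatenate.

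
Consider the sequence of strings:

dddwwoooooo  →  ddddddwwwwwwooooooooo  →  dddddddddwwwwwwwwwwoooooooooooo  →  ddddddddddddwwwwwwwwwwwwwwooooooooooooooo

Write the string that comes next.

Reading off run lengths: d runs 3, 6, 9, 12; w runs 2, 6, 10, 14; o runs 6, 9, 12, 15 — each is linear in n (n = 1, 2, …).
At n = 5 the blocks have lengths 15, 18, 18.

dddddddddddddddwwwwwwwwwwwwwwwwwwoooooooooooooooooo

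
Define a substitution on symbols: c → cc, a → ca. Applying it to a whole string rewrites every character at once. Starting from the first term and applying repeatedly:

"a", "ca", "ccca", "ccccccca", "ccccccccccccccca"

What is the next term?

ccccccccccccccccccccccccccccccca

Applying the rule to each of the 16 symbols of ccccccccccccccca gives the pieces cc cc cc cc cc cc cc cc cc cc cc cc cc cc cc ca, which concatenate to the answer.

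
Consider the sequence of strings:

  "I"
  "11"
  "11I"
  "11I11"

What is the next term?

This is a Fibonacci-style word recurrence s(k) = s(k−1)·s(k−2): e.g. 11·I = 11I.
Continuing: 11I11 · 11I gives term 5.

11I1111I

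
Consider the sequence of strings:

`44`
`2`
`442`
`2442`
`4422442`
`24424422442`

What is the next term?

442244224424422442

From term 3 onward, concatenate the second-to-last term with the last: 44·2 = 442, 2·442 = 2442, …
So term 7 is 4422442·24424422442.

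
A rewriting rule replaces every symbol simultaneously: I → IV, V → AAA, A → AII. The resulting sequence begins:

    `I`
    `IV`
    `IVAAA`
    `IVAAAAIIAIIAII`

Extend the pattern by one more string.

φ(IVAAAAIIAIIAII) expands symbol-by-symbol to IV AAA AII AII AII AII IV IV AII IV IV AII IV IV; joining the 14 pieces gives the next term.

IVAAAAIIAIIAIIAIIIVIVAIIIVIVAIIIVIV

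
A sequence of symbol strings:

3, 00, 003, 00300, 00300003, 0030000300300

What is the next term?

003000030030000300003

This is a Fibonacci-style word recurrence s(k) = s(k−1)·s(k−2): e.g. 00·3 = 003.
Continuing: 0030000300300 · 00300003 gives term 7.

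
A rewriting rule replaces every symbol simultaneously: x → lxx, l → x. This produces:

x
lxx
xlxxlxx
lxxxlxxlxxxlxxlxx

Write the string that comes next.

xlxxlxxlxxxlxxlxxxlxxlxxlxxxlxxlxxxlxxlxx

Applying the rule to each of the 17 symbols of lxxxlxxlxxxlxxlxx gives the pieces x lxx lxx lxx x lxx lxx x lxx lxx lxx x lxx lxx x lxx lxx, which concatenate to the answer.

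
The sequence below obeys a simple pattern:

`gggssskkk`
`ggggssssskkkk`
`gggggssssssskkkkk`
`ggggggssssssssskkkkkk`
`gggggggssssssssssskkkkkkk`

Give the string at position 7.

Each string has the form g^{n+1} s^{2n-1} k^{n+1}, where the shown terms are n = 2, 3, 4, 5, 6.
For term 7, n = 8, so the run lengths are 9, 15, 9.

gggggggggssssssssssssssskkkkkkkkk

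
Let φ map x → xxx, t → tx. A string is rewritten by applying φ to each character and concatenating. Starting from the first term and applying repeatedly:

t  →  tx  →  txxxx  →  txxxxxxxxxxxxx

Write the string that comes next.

txxxxxxxxxxxxxxxxxxxxxxxxxxxxxxxxxxxxxxxx

Replace each of the 14 characters of txxxxxxxxxxxxx in place — tx xxx xxx xxx xxx xxx xxx xxx xxx xxx xxx xxx xxx xxx — and concatenate.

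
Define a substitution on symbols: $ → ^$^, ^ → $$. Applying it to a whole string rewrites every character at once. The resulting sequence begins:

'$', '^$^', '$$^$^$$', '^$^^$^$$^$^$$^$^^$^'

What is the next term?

$$^$^$$$$^$^$$^$^^$^$$^$^$$^$^^$^$$^$^$$$$^$^$$

Replace each of the 19 characters of ^$^^$^$$^$^$$^$^^$^ in place — $$ ^$^ $$ $$ ^$^ $$ ^$^ ^$^ $$ ^$^ $$ ^$^ ^$^ $$ ^$^ $$ $$ ^$^ $$ — and concatenate.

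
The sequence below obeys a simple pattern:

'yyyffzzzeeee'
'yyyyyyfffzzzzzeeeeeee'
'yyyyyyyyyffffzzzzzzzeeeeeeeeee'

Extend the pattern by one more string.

yyyyyyyyyyyyfffffzzzzzzzzzeeeeeeeeeeeee

Term n consists of 3n y's, followed by n+1 f's, followed by 2n+1 z's, followed by 3n+1 e's (n = 1, 2, …).
At n = 4 the blocks have lengths 12, 5, 9, 13.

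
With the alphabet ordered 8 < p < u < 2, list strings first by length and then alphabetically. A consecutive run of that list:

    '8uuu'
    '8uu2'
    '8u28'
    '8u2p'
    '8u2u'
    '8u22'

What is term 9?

828u

Advancing 3 positions from 8u22 through 8u22 → 8288 → 828p reaches term 9.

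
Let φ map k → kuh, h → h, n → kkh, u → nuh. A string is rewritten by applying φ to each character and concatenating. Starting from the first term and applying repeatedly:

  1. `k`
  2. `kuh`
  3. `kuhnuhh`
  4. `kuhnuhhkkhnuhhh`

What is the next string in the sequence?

φ(kuhnuhhkkhnuhhh) expands symbol-by-symbol to kuh nuh h kkh nuh h h kuh kuh h kkh nuh h h h; joining the 15 pieces gives the next term.

kuhnuhhkkhnuhhhkuhkuhhkkhnuhhhh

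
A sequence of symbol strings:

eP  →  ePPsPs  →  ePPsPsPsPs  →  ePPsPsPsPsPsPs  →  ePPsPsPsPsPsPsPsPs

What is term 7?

ePPsPsPsPsPsPsPsPsPsPsPsPs

The strings grow by a fixed suffix PsPs each time.
From ePPsPsPsPsPsPsPsPs, 2 further steps: ePPsPsPsPsPsPsPsPs → ePPsPsPsPsPsPsPsPsPsPs → (answer).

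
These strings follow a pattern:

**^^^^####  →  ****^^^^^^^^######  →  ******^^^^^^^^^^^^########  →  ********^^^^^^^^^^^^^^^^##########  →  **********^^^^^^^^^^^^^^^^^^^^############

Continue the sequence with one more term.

************^^^^^^^^^^^^^^^^^^^^^^^^##############

The n-th term is 2n *'s then 4n ^'s then 2n+2 #'s (n = 1, 2, …).
For the next term, n = 6, so the run lengths are 12, 24, 14.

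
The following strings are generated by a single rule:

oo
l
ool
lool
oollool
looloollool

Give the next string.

oolloollooloollool

This is a Fibonacci-style word recurrence s(k) = s(k−2)·s(k−1): e.g. oo·l = ool.
The next term joins oollool and looloollool.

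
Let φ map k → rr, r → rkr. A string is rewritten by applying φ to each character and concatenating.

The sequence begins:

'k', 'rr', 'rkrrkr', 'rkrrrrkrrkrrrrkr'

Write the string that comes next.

rkrrrrkrrkrrkrrkrrrrkrrkrrrrkrrkrrkrrkrrrrkr

Replace each of the 16 characters of rkrrrrkrrkrrrrkr in place — rkr rr rkr rkr rkr rkr rr rkr rkr rr rkr rkr rkr rkr rr rkr — and concatenate.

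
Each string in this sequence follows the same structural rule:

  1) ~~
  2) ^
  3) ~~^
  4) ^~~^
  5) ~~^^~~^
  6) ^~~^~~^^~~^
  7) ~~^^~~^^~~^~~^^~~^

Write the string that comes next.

From term 3 onward, concatenate the second-to-last term with the last: ~~·^ = ~~^, ^·~~^ = ^~~^, …
Continuing: ^~~^~~^^~~^ · ~~^^~~^^~~^~~^^~~^ gives term 8.

^~~^~~^^~~^~~^^~~^^~~^~~^^~~^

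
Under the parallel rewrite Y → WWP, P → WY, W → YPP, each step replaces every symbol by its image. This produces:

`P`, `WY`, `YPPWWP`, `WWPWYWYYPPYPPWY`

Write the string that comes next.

YPPYPPWYYPPWWPYPPWWPWWPWYWYWWPWYWYYPPWWP

Applying the rule to each of the 15 symbols of WWPWYWYYPPYPPWY gives the pieces YPP YPP WY YPP WWP YPP WWP WWP WY WY WWP WY WY YPP WWP, which concatenate to the answer.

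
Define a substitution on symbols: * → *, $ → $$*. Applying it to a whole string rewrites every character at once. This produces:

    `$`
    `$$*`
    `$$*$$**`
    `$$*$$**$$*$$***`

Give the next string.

φ($$*$$**$$*$$***) expands symbol-by-symbol to $$* $$* * $$* $$* * * $$* $$* * $$* $$* * * *; joining the 15 pieces gives the next term.

$$*$$**$$*$$***$$*$$**$$*$$****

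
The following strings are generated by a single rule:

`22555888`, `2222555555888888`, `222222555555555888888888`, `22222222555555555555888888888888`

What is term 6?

The n-th term is 2n 2's then 3n 5's then 3n 8's (n = 1, 2, …).
At n = 6 the blocks have lengths 12, 18, 18.

222222222222555555555555555555888888888888888888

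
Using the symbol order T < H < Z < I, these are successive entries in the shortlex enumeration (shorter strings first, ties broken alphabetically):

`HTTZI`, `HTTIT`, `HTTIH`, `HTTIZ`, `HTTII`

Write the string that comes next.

The successor of HTTII increments the rightmost position that isn't already I and resets every position after it to T.

HTHTT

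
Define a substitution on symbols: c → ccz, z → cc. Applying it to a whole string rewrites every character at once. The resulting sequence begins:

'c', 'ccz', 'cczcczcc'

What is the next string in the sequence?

cczcczcccczcczcccczccz

Apply φ to cczcczcc symbol by symbol: c→ccz, c→ccz, z→cc, c→ccz, c→ccz, z→cc, c→ccz, c→ccz; joined: ccz ccz cc ccz ccz cc ccz ccz.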